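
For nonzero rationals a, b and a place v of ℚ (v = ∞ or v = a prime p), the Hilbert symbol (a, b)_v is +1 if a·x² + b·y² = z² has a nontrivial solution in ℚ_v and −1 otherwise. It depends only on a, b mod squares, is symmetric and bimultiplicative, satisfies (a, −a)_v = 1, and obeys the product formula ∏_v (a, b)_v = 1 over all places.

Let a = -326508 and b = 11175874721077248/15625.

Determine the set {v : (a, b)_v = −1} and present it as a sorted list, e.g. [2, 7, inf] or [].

(a, b) ≡ (-483, 182) mod (ℚ^×)²; places V = {2, 3, 5, 7, 13, 23, ∞}.
(a,b)_∞: sgn(-483)=−, sgn(182)=+, so +1.
(a,b)_5: α=0, u≡2; β=-6, v≡3 (mod 5); (2|5)=-1, (3|5)=-1; sign (−1)^0·-1^-6·-1^0 = +1.
(a,b)_2: α=2, β=11; u≡5, v≡3 (mod 8); ε(u)ε(v)=0·1, αω(v)=2·1, βω(u)=11·1; sum ≡ 1  ⇒  -1.
(a,b)_13: α=2, u≡5; β=5, v≡4 (mod 13); (5|13)=-1, (4|13)=+1; sign (−1)^0·-1^5·+1^2 = -1.
(a,b)_3: α=1, u≡1; β=4, v≡2 (mod 3); (1|3)=+1, (2|3)=-1; sign (−1)^0·+1^4·-1^1 = -1.
(a,b)_7: α=1, u≡4; β=3, v≡6 (mod 7); (4|7)=+1, (6|7)=-1; sign (−1)^1·+1^3·-1^1 = +1.
(a,b)_23: α=1, u≡18; β=2, v≡11 (mod 23); (18|23)=+1, (11|23)=-1; sign (−1)^0·+1^2·-1^1 = -1.
(-483, 182 / ℚ) ramifies at {2, 3, 13, 23}: a division algebra.

[2, 3, 13, 23]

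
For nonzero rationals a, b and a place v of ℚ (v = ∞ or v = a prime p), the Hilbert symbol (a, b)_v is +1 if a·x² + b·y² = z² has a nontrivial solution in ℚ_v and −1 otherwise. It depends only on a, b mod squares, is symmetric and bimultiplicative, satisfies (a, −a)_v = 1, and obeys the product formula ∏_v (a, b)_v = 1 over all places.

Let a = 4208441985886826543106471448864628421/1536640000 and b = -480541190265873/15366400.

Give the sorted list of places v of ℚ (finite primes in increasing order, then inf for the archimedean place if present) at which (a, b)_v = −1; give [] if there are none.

Mod squares: a ≡ 6338501, b ≡ -38805393. Check v ∈ {∞, 2, 3, 5, 7, 11, 13, 17, 23, 29, 41, 43}.
v=23: a=23^5·(≡3), b=23^3·(≡22) mod 23; (3|23)=+1, (22|23)=-1; (−1)^{5·3·11}·(+1)^3·(-1)^5 = +1.
v=13: a=13^3·(≡3), b=13^0·(≡3) mod 13; (3|13)=+1, (3|13)=+1; (−1)^{3·0·6}·(+1)^0·(+1)^3 = +1.
v=5: a=5^-4·(≡4), b=5^-2·(≡2) mod 5; (4|5)=+1, (2|5)=-1; (−1)^{-4·-2·2}·(+1)^-2·(-1)^-4 = +1.
v=11: a=11^2·(≡4), b=11^1·(≡5) mod 11; (4|11)=+1, (5|11)=+1; (−1)^{2·1·5}·(+1)^1·(+1)^2 = +1.
v=7: a=7^-4·(≡4), b=7^-4·(≡6) mod 7; (4|7)=+1, (6|7)=-1; (−1)^{-4·-4·3}·(+1)^-4·(-1)^-4 = +1.
v=∞: 6338501 > 0 and -38805393 < 0  ⇒  (a,b)_∞ = +1.
v=2: v_2(a)=-10, v_2(b)=-8; units ≡ 5, 7 (mod 8); ε·ε+αω+βω = 0·1+-10·0+-8·1 ≡ 0  ⇒  (a,b)_2 = +1.
v=3: a=3^12·(≡2), b=3^5·(≡2) mod 3; (2|3)=-1, (2|3)=-1; (−1)^{12·5·1}·(-1)^5·(-1)^12 = -1.
v=29: a=29^3·(≡20), b=29^1·(≡4) mod 29; (20|29)=+1, (4|29)=+1; (−1)^{3·1·14}·(+1)^1·(+1)^3 = +1.
v=43: a=43^3·(≡42), b=43^1·(≡33) mod 43; (42|43)=-1, (33|43)=-1; (−1)^{3·1·21}·(-1)^1·(-1)^3 = -1.
v=41: a=41^2·(≡34), b=41^1·(≡26) mod 41; (34|41)=-1, (26|41)=-1; (−1)^{2·1·20}·(-1)^1·(-1)^2 = -1.
v=17: a=17^5·(≡16), b=17^2·(≡5) mod 17; (16|17)=+1, (5|17)=-1; (−1)^{5·2·8}·(+1)^2·(-1)^5 = -1.
|Ram(6338501, -38805393)| = 4, even; anisotropic at {3, 17, 41, 43}.

[3, 17, 41, 43]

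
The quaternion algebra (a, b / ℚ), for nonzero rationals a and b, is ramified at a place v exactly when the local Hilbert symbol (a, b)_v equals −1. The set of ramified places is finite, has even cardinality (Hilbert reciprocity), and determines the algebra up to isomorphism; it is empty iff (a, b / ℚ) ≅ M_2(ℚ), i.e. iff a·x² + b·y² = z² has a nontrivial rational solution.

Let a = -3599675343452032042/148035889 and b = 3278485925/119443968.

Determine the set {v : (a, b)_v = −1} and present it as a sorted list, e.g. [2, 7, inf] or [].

[31, 37]

Mod squares: a ≡ -107818, b ≡ 106. Check v ∈ {∞, 2, 3, 5, 7, 11, 13, 17, 23, 31, 37, 47, 53}.
v=2: v_2(a)=1, v_2(b)=-9; units ≡ 3, 5 (mod 8); ε·ε+αω+βω = 1·0+1·1+-9·1 ≡ 0  ⇒  (a,b)_2 = +1.
v=53: a=53^4·(≡10), b=53^1·(≡3) mod 53; (10|53)=+1, (3|53)=-1; (−1)^{4·1·26}·(+1)^1·(-1)^4 = +1.
v=17: a=17^2·(≡2), b=17^0·(≡16) mod 17; (2|17)=+1, (16|17)=+1; (−1)^{2·0·8}·(+1)^0·(+1)^2 = +1.
v=31: a=31^1·(≡14), b=31^0·(≡11) mod 31; (14|31)=+1, (11|31)=-1; (−1)^{1·0·15}·(+1)^0·(-1)^1 = -1.
v=23: a=23^-6·(≡18), b=23^-2·(≡7) mod 23; (18|23)=+1, (7|23)=-1; (−1)^{-6·-2·11}·(+1)^-2·(-1)^-6 = +1.
v=3: a=3^0·(≡2), b=3^-2·(≡1) mod 3; (2|3)=-1, (1|3)=+1; (−1)^{0·-2·1}·(-1)^-2·(+1)^0 = +1.
v=11: a=11^4·(≡5), b=11^4·(≡7) mod 11; (5|11)=+1, (7|11)=-1; (−1)^{4·4·5}·(+1)^4·(-1)^4 = +1.
v=∞: -107818 < 0 and 106 > 0  ⇒  (a,b)_∞ = +1.
v=5: a=5^0·(≡2), b=5^2·(≡4) mod 5; (2|5)=-1, (4|5)=+1; (−1)^{0·2·2}·(-1)^2·(+1)^0 = +1.
v=13: a=13^0·(≡10), b=13^2·(≡7) mod 13; (10|13)=+1, (7|13)=-1; (−1)^{0·2·6}·(+1)^2·(-1)^0 = +1.
v=7: a=7^0·(≡5), b=7^-2·(≡1) mod 7; (5|7)=-1, (1|7)=+1; (−1)^{0·-2·3}·(-1)^-2·(+1)^0 = +1.
v=47: a=47^1·(≡6), b=47^0·(≡32) mod 47; (6|47)=+1, (32|47)=+1; (−1)^{1·0·23}·(+1)^0·(+1)^1 = +1.
v=37: a=37^1·(≡16), b=37^0·(≡2) mod 37; (16|37)=+1, (2|37)=-1; (−1)^{1·0·18}·(+1)^0·(-1)^1 = -1.
(-107818, 106 / ℚ) ramifies at {31, 37}: a division algebra.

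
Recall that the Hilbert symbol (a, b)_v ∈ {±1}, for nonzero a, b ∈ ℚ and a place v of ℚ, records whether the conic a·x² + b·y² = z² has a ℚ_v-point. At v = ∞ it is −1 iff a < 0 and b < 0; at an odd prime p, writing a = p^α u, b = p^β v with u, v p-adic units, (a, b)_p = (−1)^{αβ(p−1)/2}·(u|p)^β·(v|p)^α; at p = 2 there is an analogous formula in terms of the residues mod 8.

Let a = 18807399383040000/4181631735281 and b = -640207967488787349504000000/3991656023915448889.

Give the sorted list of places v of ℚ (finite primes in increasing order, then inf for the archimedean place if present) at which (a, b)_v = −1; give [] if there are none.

[2, 3]

(a, b) ≡ (966, -19) mod (ℚ^×)²; places V = {2, 3, 5, 7, 11, 13, 19, 23, ∞}.
(a,b)_23: α=-3, u≡21; β=-4, v≡12 (mod 23); (21|23)=-1, (12|23)=+1; sign (−1)^0·-1^-4·+1^-3 = +1.
(a,b)_13: α=-2, u≡12; β=-2, v≡5 (mod 13); (12|13)=+1, (5|13)=-1; sign (−1)^0·+1^-2·-1^-2 = +1.
(a,b)_11: α=-2, u≡1; β=-4, v≡9 (mod 11); (1|11)=+1, (9|11)=+1; sign (−1)^0·+1^-4·+1^-2 = +1.
(a,b)_3: α=15, u≡1; β=22, v≡2 (mod 3); (1|3)=+1, (2|3)=-1; sign (−1)^0·+1^22·-1^15 = -1.
(a,b)_5: α=4, u≡4; β=6, v≡1 (mod 5); (4|5)=+1, (1|5)=+1; sign (−1)^0·+1^6·+1^4 = +1.
(a,b)_2: α=21, β=36; u≡3, v≡5 (mod 8); ε(u)ε(v)=1·0, αω(v)=21·1, βω(u)=36·1; sum ≡ 1  ⇒  -1.
(a,b)_7: α=-5, u≡6; β=-8, v≡1 (mod 7); (6|7)=-1, (1|7)=+1; sign (−1)^0·-1^-8·+1^-5 = +1.
(a,b)_∞: sgn(966)=+, sgn(-19)=−, so +1.
(a,b)_19: α=0, u≡11; β=1, v≡14 (mod 19); (11|19)=+1, (14|19)=-1; sign (−1)^0·+1^1·-1^0 = +1.
|Ram(966, -19)| = 2, even; anisotropic at {2, 3}.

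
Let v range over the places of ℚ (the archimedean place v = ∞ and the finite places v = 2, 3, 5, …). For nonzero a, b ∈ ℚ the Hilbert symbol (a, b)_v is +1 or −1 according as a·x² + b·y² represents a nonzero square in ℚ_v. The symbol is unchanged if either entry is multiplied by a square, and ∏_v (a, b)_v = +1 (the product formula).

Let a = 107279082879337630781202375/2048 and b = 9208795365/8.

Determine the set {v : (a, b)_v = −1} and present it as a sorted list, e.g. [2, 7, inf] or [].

[2, 3, 5, 11]

Mod squares: a ≡ 20910, b ≡ 1217370. Check v ∈ {∞, 2, 3, 5, 7, 11, 17, 31, 41}.
v=2: v_2(a)=-11, v_2(b)=-3; units ≡ 7, 5 (mod 8); ε·ε+αω+βω = 1·0+-11·1+-3·0 ≡ 1  ⇒  (a,b)_2 = -1.
v=7: a=7^2·(≡1), b=7^1·(≡2) mod 7; (1|7)=+1, (2|7)=+1; (−1)^{2·1·3}·(+1)^1·(+1)^2 = +1.
v=∞: 20910 > 0 and 1217370 > 0  ⇒  (a,b)_∞ = +1.
v=5: a=5^3·(≡3), b=5^1·(≡1) mod 5; (3|5)=-1, (1|5)=+1; (−1)^{3·1·2}·(-1)^1·(+1)^3 = -1.
v=3: a=3^7·(≡1), b=3^3·(≡1) mod 3; (1|3)=+1, (1|3)=+1; (−1)^{7·3·1}·(+1)^3·(+1)^7 = -1.
v=17: a=17^3·(≡11), b=17^1·(≡6) mod 17; (11|17)=-1, (6|17)=-1; (−1)^{3·1·8}·(-1)^1·(-1)^3 = +1.
v=11: a=11^4·(≡10), b=11^1·(≡8) mod 11; (10|11)=-1, (8|11)=-1; (−1)^{4·1·5}·(-1)^1·(-1)^4 = -1.
v=41: a=41^5·(≡32), b=41^2·(≡4) mod 41; (32|41)=+1, (4|41)=+1; (−1)^{5·2·20}·(+1)^2·(+1)^5 = +1.
v=31: a=31^2·(≡8), b=31^1·(≡17) mod 31; (8|31)=+1, (17|31)=-1; (−1)^{2·1·15}·(+1)^1·(-1)^2 = +1.
Ram(20910, 1217370) = {2, 3, 5, 11}; no ℚ_2-point on the conic.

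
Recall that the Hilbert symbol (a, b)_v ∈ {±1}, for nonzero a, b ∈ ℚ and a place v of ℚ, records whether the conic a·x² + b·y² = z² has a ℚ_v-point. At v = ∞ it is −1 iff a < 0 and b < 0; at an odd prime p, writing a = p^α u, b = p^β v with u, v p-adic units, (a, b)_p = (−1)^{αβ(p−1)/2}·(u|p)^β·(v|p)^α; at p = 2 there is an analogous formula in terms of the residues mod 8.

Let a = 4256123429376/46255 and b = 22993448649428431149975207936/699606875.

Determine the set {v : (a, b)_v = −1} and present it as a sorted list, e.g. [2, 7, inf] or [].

[2, 17]

Mod squares: a ≡ 1870, b ≡ 7854. Check v ∈ {∞, 2, 3, 5, 7, 11, 13, 17, 29}.
v=2: v_2(a)=9, v_2(b)=23; units ≡ 7, 7 (mod 8); ε·ε+αω+βω = 1·1+9·0+23·0 ≡ 1  ⇒  (a,b)_2 = -1.
v=∞: 1870 > 0 and 7854 > 0  ⇒  (a,b)_∞ = +1.
v=13: a=13^2·(≡2), b=13^4·(≡7) mod 13; (2|13)=-1, (7|13)=-1; (−1)^{2·4·6}·(-1)^4·(-1)^2 = +1.
v=7: a=7^2·(≡2), b=7^5·(≡1) mod 7; (2|7)=+1, (1|7)=+1; (−1)^{2·5·3}·(+1)^5·(+1)^2 = +1.
v=3: a=3^10·(≡1), b=3^19·(≡2) mod 3; (1|3)=+1, (2|3)=-1; (−1)^{10·19·1}·(+1)^19·(-1)^10 = +1.
v=17: a=17^1·(≡1), b=17^3·(≡14) mod 17; (1|17)=+1, (14|17)=-1; (−1)^{1·3·8}·(+1)^3·(-1)^1 = -1.
v=5: a=5^-1·(≡1), b=5^-4·(≡1) mod 5; (1|5)=+1, (1|5)=+1; (−1)^{-1·-4·2}·(+1)^-4·(+1)^-1 = +1.
v=29: a=29^-2·(≡19), b=29^-2·(≡9) mod 29; (19|29)=-1, (9|29)=+1; (−1)^{-2·-2·14}·(-1)^-2·(+1)^-2 = +1.
v=11: a=11^-1·(≡9), b=11^-3·(≡2) mod 11; (9|11)=+1, (2|11)=-1; (−1)^{-1·-3·5}·(+1)^-3·(-1)^-1 = +1.
|Ram(1870, 7854)| = 2, even; anisotropic at {2, 17}.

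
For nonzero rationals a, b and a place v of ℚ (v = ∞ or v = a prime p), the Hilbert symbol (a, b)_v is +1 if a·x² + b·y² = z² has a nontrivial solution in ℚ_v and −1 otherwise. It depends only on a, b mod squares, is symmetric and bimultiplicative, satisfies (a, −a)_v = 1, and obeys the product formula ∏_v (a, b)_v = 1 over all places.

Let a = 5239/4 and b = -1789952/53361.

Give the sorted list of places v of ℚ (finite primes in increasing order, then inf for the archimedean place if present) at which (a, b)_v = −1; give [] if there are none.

[2, 19]

Mod squares: a ≡ 31, b ≡ -437. Check v ∈ {∞, 2, 3, 7, 11, 13, 19, 23, 31}.
v=∞: 31 > 0 and -437 < 0  ⇒  (a,b)_∞ = +1.
v=2: v_2(a)=-2, v_2(b)=12; units ≡ 7, 3 (mod 8); ε·ε+αω+βω = 1·1+-2·1+12·0 ≡ 1  ⇒  (a,b)_2 = -1.
v=11: a=11^0·(≡9), b=11^-2·(≡1) mod 11; (9|11)=+1, (1|11)=+1; (−1)^{0·-2·5}·(+1)^-2·(+1)^0 = +1.
v=7: a=7^0·(≡6), b=7^-2·(≡1) mod 7; (6|7)=-1, (1|7)=+1; (−1)^{0·-2·3}·(-1)^-2·(+1)^0 = +1.
v=19: a=19^0·(≡13), b=19^1·(≡12) mod 19; (13|19)=-1, (12|19)=-1; (−1)^{0·1·9}·(-1)^1·(-1)^0 = -1.
v=23: a=23^0·(≡16), b=23^1·(≡8) mod 23; (16|23)=+1, (8|23)=+1; (−1)^{0·1·11}·(+1)^1·(+1)^0 = +1.
v=3: a=3^0·(≡1), b=3^-2·(≡1) mod 3; (1|3)=+1, (1|3)=+1; (−1)^{0·-2·1}·(+1)^-2·(+1)^0 = +1.
v=13: a=13^2·(≡11), b=13^0·(≡2) mod 13; (11|13)=-1, (2|13)=-1; (−1)^{2·0·6}·(-1)^0·(-1)^2 = +1.
v=31: a=31^1·(≡19), b=31^0·(≡5) mod 31; (19|31)=+1, (5|31)=+1; (−1)^{1·0·15}·(+1)^0·(+1)^1 = +1.
Ram(31, -437) = {2, 19}; no ℚ_2-point on the conic.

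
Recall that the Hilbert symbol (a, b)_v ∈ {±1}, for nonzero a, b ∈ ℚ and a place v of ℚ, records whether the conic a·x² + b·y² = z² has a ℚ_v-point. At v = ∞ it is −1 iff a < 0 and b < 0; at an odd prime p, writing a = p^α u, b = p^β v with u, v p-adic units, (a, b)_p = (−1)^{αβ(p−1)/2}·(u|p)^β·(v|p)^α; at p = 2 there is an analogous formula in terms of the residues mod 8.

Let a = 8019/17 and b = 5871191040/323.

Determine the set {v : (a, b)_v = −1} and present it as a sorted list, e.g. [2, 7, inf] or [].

[2, 5, 11, 13]

Mod squares: a ≡ 187, b ≡ 20995. Check v ∈ {∞, 2, 3, 5, 11, 13, 17, 19}.
v=17: a=17^-1·(≡12), b=17^-1·(≡7) mod 17; (12|17)=-1, (7|17)=-1; (−1)^{-1·-1·8}·(-1)^-1·(-1)^-1 = +1.
v=5: a=5^0·(≡2), b=5^1·(≡1) mod 5; (2|5)=-1, (1|5)=+1; (−1)^{0·1·2}·(-1)^1·(+1)^0 = -1.
v=∞: 187 > 0 and 20995 > 0  ⇒  (a,b)_∞ = +1.
v=11: a=11^1·(≡6), b=11^2·(≡2) mod 11; (6|11)=-1, (2|11)=-1; (−1)^{1·2·5}·(-1)^2·(-1)^1 = -1.
v=3: a=3^6·(≡1), b=3^6·(≡1) mod 3; (1|3)=+1, (1|3)=+1; (−1)^{6·6·1}·(+1)^6·(+1)^6 = +1.
v=13: a=13^0·(≡6), b=13^1·(≡4) mod 13; (6|13)=-1, (4|13)=+1; (−1)^{0·1·6}·(-1)^1·(+1)^0 = -1.
v=19: a=19^0·(≡9), b=19^-1·(≡12) mod 19; (9|19)=+1, (12|19)=-1; (−1)^{0·-1·9}·(+1)^-1·(-1)^0 = +1.
v=2: v_2(a)=0, v_2(b)=10; units ≡ 3, 3 (mod 8); ε·ε+αω+βω = 1·1+0·1+10·1 ≡ 1  ⇒  (a,b)_2 = -1.
Ram(187, 20995) = {2, 5, 11, 13}; no ℚ_2-point on the conic.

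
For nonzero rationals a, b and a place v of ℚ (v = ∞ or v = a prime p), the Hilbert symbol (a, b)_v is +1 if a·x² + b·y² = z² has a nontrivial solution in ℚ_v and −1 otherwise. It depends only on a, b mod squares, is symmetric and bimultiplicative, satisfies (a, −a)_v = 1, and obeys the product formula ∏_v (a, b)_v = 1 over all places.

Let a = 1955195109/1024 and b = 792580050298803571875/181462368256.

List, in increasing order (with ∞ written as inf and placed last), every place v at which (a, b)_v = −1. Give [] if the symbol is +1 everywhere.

[]

Mod squares: a ≡ 29, b ≡ 115. Check v ∈ {∞, 2, 3, 5, 7, 13, 17, 23, 29}.
v=17: a=17^2·(≡11), b=17^2·(≡4) mod 17; (11|17)=-1, (4|17)=+1; (−1)^{2·2·8}·(-1)^2·(+1)^2 = +1.
v=7: a=7^2·(≡1), b=7^6·(≡6) mod 7; (1|7)=+1, (6|7)=-1; (−1)^{2·6·3}·(+1)^6·(-1)^2 = +1.
v=2: v_2(a)=-10, v_2(b)=-30; units ≡ 5, 3 (mod 8); ε·ε+αω+βω = 0·1+-10·1+-30·1 ≡ 0  ⇒  (a,b)_2 = +1.
v=5: a=5^0·(≡1), b=5^5·(≡3) mod 5; (1|5)=+1, (3|5)=-1; (−1)^{0·5·2}·(+1)^5·(-1)^0 = +1.
v=∞: 29 > 0 and 115 > 0  ⇒  (a,b)_∞ = +1.
v=29: a=29^1·(≡5), b=29^2·(≡20) mod 29; (5|29)=+1, (20|29)=+1; (−1)^{1·2·14}·(+1)^2·(+1)^1 = +1.
v=23: a=23^2·(≡3), b=23^3·(≡5) mod 23; (3|23)=+1, (5|23)=-1; (−1)^{2·3·11}·(+1)^3·(-1)^2 = +1.
v=13: a=13^0·(≡1), b=13^-2·(≡8) mod 13; (1|13)=+1, (8|13)=-1; (−1)^{0·-2·6}·(+1)^-2·(-1)^0 = +1.
v=3: a=3^2·(≡2), b=3^6·(≡1) mod 3; (2|3)=-1, (1|3)=+1; (−1)^{2·6·1}·(-1)^6·(+1)^2 = +1.
Ram(a, b) = ∅: the form 29·x² + 115·y² − z² is isotropic over every ℚ_v, so by Hasse–Minkowski it is isotropic over ℚ.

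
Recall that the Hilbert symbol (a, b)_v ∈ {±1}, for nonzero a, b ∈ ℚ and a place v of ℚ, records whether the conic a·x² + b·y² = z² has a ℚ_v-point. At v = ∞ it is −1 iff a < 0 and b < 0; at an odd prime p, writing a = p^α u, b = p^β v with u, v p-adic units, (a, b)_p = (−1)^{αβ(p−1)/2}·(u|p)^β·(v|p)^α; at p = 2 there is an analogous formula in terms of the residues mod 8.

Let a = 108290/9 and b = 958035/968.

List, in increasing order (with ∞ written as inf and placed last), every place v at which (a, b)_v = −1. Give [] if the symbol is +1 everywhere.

[2, 3, 5, 17]

Mod squares: a ≡ 2210, b ≡ 6630. Check v ∈ {∞, 2, 3, 5, 7, 11, 13, 17}.
v=5: a=5^1·(≡2), b=5^1·(≡4) mod 5; (2|5)=-1, (4|5)=+1; (−1)^{1·1·2}·(-1)^1·(+1)^1 = -1.
v=∞: 2210 > 0 and 6630 > 0  ⇒  (a,b)_∞ = +1.
v=17: a=17^1·(≡7), b=17^3·(≡9) mod 17; (7|17)=-1, (9|17)=+1; (−1)^{1·3·8}·(-1)^3·(+1)^1 = -1.
v=2: v_2(a)=1, v_2(b)=-3; units ≡ 1, 3 (mod 8); ε·ε+αω+βω = 0·1+1·1+-3·0 ≡ 1  ⇒  (a,b)_2 = -1.
v=13: a=13^1·(≡4), b=13^1·(≡4) mod 13; (4|13)=+1, (4|13)=+1; (−1)^{1·1·6}·(+1)^1·(+1)^1 = +1.
v=11: a=11^0·(≡8), b=11^-2·(≡7) mod 11; (8|11)=-1, (7|11)=-1; (−1)^{0·-2·5}·(-1)^-2·(-1)^0 = +1.
v=3: a=3^-2·(≡2), b=3^1·(≡2) mod 3; (2|3)=-1, (2|3)=-1; (−1)^{-2·1·1}·(-1)^1·(-1)^-2 = -1.
v=7: a=7^2·(≡6), b=7^0·(≡4) mod 7; (6|7)=-1, (4|7)=+1; (−1)^{2·0·3}·(-1)^0·(+1)^2 = +1.
|Ram(2210, 6630)| = 4, even; anisotropic at {2, 3, 5, 17}.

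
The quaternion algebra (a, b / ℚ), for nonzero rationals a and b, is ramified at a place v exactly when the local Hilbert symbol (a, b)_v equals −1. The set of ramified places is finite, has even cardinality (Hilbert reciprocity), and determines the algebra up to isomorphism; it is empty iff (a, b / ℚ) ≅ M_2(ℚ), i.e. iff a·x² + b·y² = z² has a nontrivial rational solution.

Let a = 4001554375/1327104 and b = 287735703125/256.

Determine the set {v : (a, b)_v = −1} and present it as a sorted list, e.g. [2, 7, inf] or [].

[5, 31]

Mod squares: a ≡ 247, b ≡ 108965. Check v ∈ {∞, 2, 3, 5, 7, 13, 19, 23, 31, 37}.
v=5: a=5^4·(≡3), b=5^7·(≡2) mod 5; (3|5)=-1, (2|5)=-1; (−1)^{4·7·2}·(-1)^7·(-1)^4 = -1.
v=2: v_2(a)=-14, v_2(b)=-8; units ≡ 7, 5 (mod 8); ε·ε+αω+βω = 1·0+-14·1+-8·0 ≡ 0  ⇒  (a,b)_2 = +1.
v=7: a=7^2·(≡1), b=7^0·(≡6) mod 7; (1|7)=+1, (6|7)=-1; (−1)^{2·0·3}·(+1)^0·(-1)^2 = +1.
v=37: a=37^0·(≡27), b=37^1·(≡8) mod 37; (27|37)=+1, (8|37)=-1; (−1)^{0·1·18}·(+1)^1·(-1)^0 = +1.
v=∞: 247 > 0 and 108965 > 0  ⇒  (a,b)_∞ = +1.
v=23: a=23^2·(≡5), b=23^0·(≡15) mod 23; (5|23)=-1, (15|23)=-1; (−1)^{2·0·11}·(-1)^0·(-1)^2 = +1.
v=13: a=13^1·(≡6), b=13^2·(≡3) mod 13; (6|13)=-1, (3|13)=+1; (−1)^{1·2·6}·(-1)^2·(+1)^1 = +1.
v=31: a=31^0·(≡30), b=31^1·(≡21) mod 31; (30|31)=-1, (21|31)=-1; (−1)^{0·1·15}·(-1)^1·(-1)^0 = -1.
v=3: a=3^-4·(≡1), b=3^0·(≡2) mod 3; (1|3)=+1, (2|3)=-1; (−1)^{-4·0·1}·(+1)^0·(-1)^-4 = +1.
v=19: a=19^1·(≡2), b=19^1·(≡11) mod 19; (2|19)=-1, (11|19)=+1; (−1)^{1·1·9}·(-1)^1·(+1)^1 = +1.
Ram(247, 108965) = {5, 31}; no ℚ_5-point on the conic.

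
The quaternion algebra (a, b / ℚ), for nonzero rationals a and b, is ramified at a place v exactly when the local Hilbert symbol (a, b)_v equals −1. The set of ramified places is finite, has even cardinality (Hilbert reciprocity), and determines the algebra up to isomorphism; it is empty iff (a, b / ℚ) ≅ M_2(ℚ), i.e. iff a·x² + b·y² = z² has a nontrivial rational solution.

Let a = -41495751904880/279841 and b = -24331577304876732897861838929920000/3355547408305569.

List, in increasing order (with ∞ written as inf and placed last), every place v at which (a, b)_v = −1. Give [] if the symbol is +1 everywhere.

(a, b) ≡ (-8299655, -27047) mod (ℚ^×)²; places V = {2, 3, 5, 7, 13, 17, 23, 29, 37, 43, ∞}.
(a,b)_2: α=4, β=18; u≡1, v≡1 (mod 8); ε(u)ε(v)=0·0, αω(v)=4·0, βω(u)=18·0; sum ≡ 0  ⇒  +1.
(a,b)_37: α=1, u≡10; β=3, v≡11 (mod 37); (10|37)=+1, (11|37)=+1; sign (−1)^0·+1^3·+1^1 = +1.
(a,b)_17: α=1, u≡9; β=3, v≡12 (mod 17); (9|17)=+1, (12|17)=-1; sign (−1)^0·+1^3·-1^1 = -1.
(a,b)_3: α=0, u≡1; β=-4, v≡1 (mod 3); (1|3)=+1, (1|3)=+1; sign (−1)^0·+1^-4·+1^0 = +1.
(a,b)_7: α=1, u≡2; β=0, v≡2 (mod 7); (2|7)=+1, (2|7)=+1; sign (−1)^0·+1^0·+1^1 = +1.
(a,b)_5: α=1, u≡4; β=4, v≡2 (mod 5); (4|5)=+1, (2|5)=-1; sign (−1)^0·+1^4·-1^1 = -1.
(a,b)_13: α=3, u≡11; β=6, v≡2 (mod 13); (11|13)=-1, (2|13)=-1; sign (−1)^0·-1^6·-1^3 = -1.
(a,b)_23: α=-4, u≡20; β=-10, v≡6 (mod 23); (20|23)=-1, (6|23)=+1; sign (−1)^0·-1^-10·+1^-4 = +1.
(a,b)_43: α=2, u≡12; β=5, v≡4 (mod 43); (12|43)=-1, (4|43)=+1; sign (−1)^0·-1^5·+1^2 = -1.
(a,b)_∞: sgn(-8299655)=−, sgn(-27047)=−, so -1.
(a,b)_29: α=1, u≡23; β=2, v≡3 (mod 29); (23|29)=+1, (3|29)=-1; sign (−1)^0·+1^2·-1^1 = -1.
Ram(-8299655, -27047) = {5, 13, 17, 29, 43, ∞}; no ℚ_5-point on the conic.

[5, 13, 17, 29, 43, inf]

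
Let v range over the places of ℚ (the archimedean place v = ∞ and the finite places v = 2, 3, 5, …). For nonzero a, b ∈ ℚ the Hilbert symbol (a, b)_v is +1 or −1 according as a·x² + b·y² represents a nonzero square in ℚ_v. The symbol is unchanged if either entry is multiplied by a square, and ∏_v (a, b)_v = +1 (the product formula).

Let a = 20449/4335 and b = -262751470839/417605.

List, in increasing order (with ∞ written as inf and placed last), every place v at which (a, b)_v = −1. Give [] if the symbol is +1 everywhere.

Mod squares: a ≡ 15, b ≡ -6555. Check v ∈ {∞, 2, 3, 5, 11, 13, 17, 19, 23}.
v=∞: 15 > 0 and -6555 < 0  ⇒  (a,b)_∞ = +1.
v=5: a=5^-1·(≡2), b=5^-1·(≡1) mod 5; (2|5)=-1, (1|5)=+1; (−1)^{-1·-1·2}·(-1)^-1·(+1)^-1 = -1.
v=19: a=19^0·(≡8), b=19^1·(≡7) mod 19; (8|19)=-1, (7|19)=+1; (−1)^{0·1·9}·(-1)^1·(+1)^0 = -1.
v=23: a=23^0·(≡19), b=23^1·(≡11) mod 23; (19|23)=-1, (11|23)=-1; (−1)^{0·1·11}·(-1)^1·(-1)^0 = -1.
v=3: a=3^-1·(≡2), b=3^5·(≡2) mod 3; (2|3)=-1, (2|3)=-1; (−1)^{-1·5·1}·(-1)^5·(-1)^-1 = -1.
v=13: a=13^2·(≡5), b=13^2·(≡3) mod 13; (5|13)=-1, (3|13)=+1; (−1)^{2·2·6}·(-1)^2·(+1)^2 = +1.
v=11: a=11^2·(≡4), b=11^4·(≡1) mod 11; (4|11)=+1, (1|11)=+1; (−1)^{2·4·5}·(+1)^4·(+1)^2 = +1.
v=2: v_2(a)=0, v_2(b)=0; units ≡ 7, 5 (mod 8); ε·ε+αω+βω = 1·0+0·1+0·0 ≡ 0  ⇒  (a,b)_2 = +1.
v=17: a=17^-2·(≡1), b=17^-4·(≡14) mod 17; (1|17)=+1, (14|17)=-1; (−1)^{-2·-4·8}·(+1)^-4·(-1)^-2 = +1.
(15, -6555 / ℚ) ramifies at {3, 5, 19, 23}: a division algebra.

[3, 5, 19, 23]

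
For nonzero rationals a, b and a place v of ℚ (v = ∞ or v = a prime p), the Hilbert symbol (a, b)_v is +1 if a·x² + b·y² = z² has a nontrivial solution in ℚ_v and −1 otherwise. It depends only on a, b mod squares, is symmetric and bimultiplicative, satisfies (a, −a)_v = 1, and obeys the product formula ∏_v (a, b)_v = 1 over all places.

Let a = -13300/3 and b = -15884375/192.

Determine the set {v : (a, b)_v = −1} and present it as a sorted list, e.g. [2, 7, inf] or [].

[7, 19, 23, inf]

(a, b) ≡ (-399, -76245) mod (ℚ^×)²; places V = {2, 3, 5, 7, 13, 17, 19, 23, ∞}.
(a,b)_∞: sgn(-399)=−, sgn(-76245)=−, so -1.
(a,b)_13: α=0, u≡4; β=1, v≡6 (mod 13); (4|13)=+1, (6|13)=-1; sign (−1)^0·+1^1·-1^0 = +1.
(a,b)_17: α=0, u≡15; β=1, v≡6 (mod 17); (15|17)=+1, (6|17)=-1; sign (−1)^0·+1^1·-1^0 = +1.
(a,b)_3: α=-1, u≡2; β=-1, v≡1 (mod 3); (2|3)=-1, (1|3)=+1; sign (−1)^1·-1^-1·+1^-1 = +1.
(a,b)_19: α=1, u≡1; β=0, v≡12 (mod 19); (1|19)=+1, (12|19)=-1; sign (−1)^0·+1^0·-1^1 = -1.
(a,b)_2: α=2, β=-6; u≡1, v≡3 (mod 8); ε(u)ε(v)=0·1, αω(v)=2·1, βω(u)=-6·0; sum ≡ 0  ⇒  +1.
(a,b)_7: α=1, u≡6; β=0, v≡6 (mod 7); (6|7)=-1, (6|7)=-1; sign (−1)^0·-1^0·-1^1 = -1.
(a,b)_23: α=0, u≡21; β=1, v≡11 (mod 23); (21|23)=-1, (11|23)=-1; sign (−1)^0·-1^1·-1^0 = -1.
(a,b)_5: α=2, u≡1; β=5, v≡1 (mod 5); (1|5)=+1, (1|5)=+1; sign (−1)^0·+1^5·+1^2 = +1.
|Ram(-399, -76245)| = 4, even; anisotropic at {7, 19, 23, ∞}.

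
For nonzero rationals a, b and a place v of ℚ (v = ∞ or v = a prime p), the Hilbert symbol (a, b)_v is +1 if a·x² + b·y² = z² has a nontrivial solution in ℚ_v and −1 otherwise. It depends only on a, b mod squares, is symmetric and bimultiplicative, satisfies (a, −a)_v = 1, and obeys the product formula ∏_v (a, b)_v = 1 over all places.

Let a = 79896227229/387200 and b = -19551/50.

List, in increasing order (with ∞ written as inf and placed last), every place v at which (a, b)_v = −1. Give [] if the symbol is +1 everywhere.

[2, 3, 19, 41]

(a, b) ≡ (1722, -798) mod (ℚ^×)²; places V = {2, 3, 5, 7, 11, 13, 19, 41, ∞}.
(a,b)_7: α=1, u≡2; β=3, v≡6 (mod 7); (2|7)=+1, (6|7)=-1; sign (−1)^1·+1^3·-1^1 = +1.
(a,b)_11: α=-2, u≡6; β=0, v≡3 (mod 11); (6|11)=-1, (3|11)=+1; sign (−1)^0·-1^0·+1^-2 = +1.
(a,b)_5: α=-2, u≡3; β=-2, v≡2 (mod 5); (3|5)=-1, (2|5)=-1; sign (−1)^0·-1^-2·-1^-2 = +1.
(a,b)_41: α=1, u≡20; β=0, v≡28 (mod 41); (20|41)=+1, (28|41)=-1; sign (−1)^0·+1^0·-1^1 = -1.
(a,b)_19: α=2, u≡12; β=1, v≡14 (mod 19); (12|19)=-1, (14|19)=-1; sign (−1)^0·-1^1·-1^2 = -1.
(a,b)_3: α=3, u≡1; β=1, v≡1 (mod 3); (1|3)=+1, (1|3)=+1; sign (−1)^1·+1^1·+1^3 = -1.
(a,b)_2: α=-7, β=-1; u≡5, v≡1 (mod 8); ε(u)ε(v)=0·0, αω(v)=-7·0, βω(u)=-1·1; sum ≡ 1  ⇒  -1.
(a,b)_∞: sgn(1722)=+, sgn(-798)=−, so +1.
(a,b)_13: α=4, u≡11; β=0, v≡6 (mod 13); (11|13)=-1, (6|13)=-1; sign (−1)^0·-1^0·-1^4 = +1.
Ram(1722, -798) = {2, 3, 19, 41}; no ℚ_2-point on the conic.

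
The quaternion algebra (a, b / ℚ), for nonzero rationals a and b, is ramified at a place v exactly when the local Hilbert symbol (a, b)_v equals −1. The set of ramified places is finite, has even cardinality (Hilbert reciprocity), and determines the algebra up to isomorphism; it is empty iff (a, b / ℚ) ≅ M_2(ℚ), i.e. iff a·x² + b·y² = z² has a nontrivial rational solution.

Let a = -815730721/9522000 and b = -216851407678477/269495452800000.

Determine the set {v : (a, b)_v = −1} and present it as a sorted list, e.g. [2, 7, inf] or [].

(a, b) ≡ (-5, -65) mod (ℚ^×)²; places V = {2, 3, 5, 7, 11, 13, 19, 23, ∞}.
(a,b)_∞: sgn(-5)=−, sgn(-65)=−, so -1.
(a,b)_3: α=-2, u≡1; β=-2, v≡1 (mod 3); (1|3)=+1, (1|3)=+1; sign (−1)^0·+1^-2·+1^-2 = +1.
(a,b)_5: α=-3, u≡4; β=-5, v≡3 (mod 5); (4|5)=+1, (3|5)=-1; sign (−1)^0·+1^-5·-1^-3 = -1.
(a,b)_19: α=0, u≡8; β=-2, v≡17 (mod 19); (8|19)=-1, (17|19)=+1; sign (−1)^0·-1^-2·+1^0 = +1.
(a,b)_13: α=8, u≡11; β=11, v≡2 (mod 13); (11|13)=-1, (2|13)=-1; sign (−1)^0·-1^11·-1^8 = -1.
(a,b)_23: α=-2, u≡13; β=-2, v≡13 (mod 23); (13|23)=+1, (13|23)=+1; sign (−1)^0·+1^-2·+1^-2 = +1.
(a,b)_11: α=0, u≡2; β=2, v≡1 (mod 11); (2|11)=-1, (1|11)=+1; sign (−1)^0·-1^2·+1^0 = +1.
(a,b)_7: α=0, u≡4; β=-2, v≡3 (mod 7); (4|7)=+1, (3|7)=-1; sign (−1)^0·+1^-2·-1^0 = +1.
(a,b)_2: α=-4, β=-10; u≡3, v≡7 (mod 8); ε(u)ε(v)=1·1, αω(v)=-4·0, βω(u)=-10·1; sum ≡ 1  ⇒  -1.
(-5, -65 / ℚ) ramifies at {2, 5, 13, ∞}: a division algebra.

[2, 5, 13, inf]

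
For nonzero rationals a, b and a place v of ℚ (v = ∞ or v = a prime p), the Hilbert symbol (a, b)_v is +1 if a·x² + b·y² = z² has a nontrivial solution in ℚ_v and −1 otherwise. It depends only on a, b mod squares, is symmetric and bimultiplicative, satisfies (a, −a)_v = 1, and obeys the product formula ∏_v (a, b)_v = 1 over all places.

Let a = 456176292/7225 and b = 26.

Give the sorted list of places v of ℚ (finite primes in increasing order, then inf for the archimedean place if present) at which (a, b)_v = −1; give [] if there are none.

Mod squares: a ≡ 33, b ≡ 26. Check v ∈ {∞, 2, 3, 5, 11, 13, 17}.
v=3: a=3^1·(≡2), b=3^0·(≡2) mod 3; (2|3)=-1, (2|3)=-1; (−1)^{1·0·1}·(-1)^0·(-1)^1 = -1.
v=5: a=5^-2·(≡3), b=5^0·(≡1) mod 5; (3|5)=-1, (1|5)=+1; (−1)^{-2·0·2}·(-1)^0·(+1)^-2 = +1.
v=17: a=17^-2·(≡16), b=17^0·(≡9) mod 17; (16|17)=+1, (9|17)=+1; (−1)^{-2·0·8}·(+1)^0·(+1)^-2 = +1.
v=2: v_2(a)=2, v_2(b)=1; units ≡ 1, 5 (mod 8); ε·ε+αω+βω = 0·0+2·1+1·0 ≡ 0  ⇒  (a,b)_2 = +1.
v=11: a=11^3·(≡3), b=11^0·(≡4) mod 11; (3|11)=+1, (4|11)=+1; (−1)^{3·0·5}·(+1)^0·(+1)^3 = +1.
v=∞: 33 > 0 and 26 > 0  ⇒  (a,b)_∞ = +1.
v=13: a=13^4·(≡6), b=13^1·(≡2) mod 13; (6|13)=-1, (2|13)=-1; (−1)^{4·1·6}·(-1)^1·(-1)^4 = -1.
Ram(33, 26) = {3, 13}; no ℚ_3-point on the conic.

[3, 13]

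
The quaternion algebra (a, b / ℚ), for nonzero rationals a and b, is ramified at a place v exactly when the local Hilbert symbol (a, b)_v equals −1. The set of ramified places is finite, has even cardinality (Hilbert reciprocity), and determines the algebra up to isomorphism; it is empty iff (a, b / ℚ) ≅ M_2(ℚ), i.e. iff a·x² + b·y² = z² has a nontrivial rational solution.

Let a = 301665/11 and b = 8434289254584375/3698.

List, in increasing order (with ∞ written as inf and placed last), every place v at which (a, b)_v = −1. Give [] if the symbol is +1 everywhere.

(a, b) ≡ (19635, 15470) mod (ℚ^×)²; places V = {2, 3, 5, 7, 11, 13, 17, 43, ∞}.
(a,b)_3: α=1, u≡2; β=6, v≡2 (mod 3); (2|3)=-1, (2|3)=-1; sign (−1)^0·-1^6·-1^1 = -1.
(a,b)_2: α=0, β=-1; u≡3, v≡7 (mod 8); ε(u)ε(v)=1·1, αω(v)=0·0, βω(u)=-1·1; sum ≡ 0  ⇒  +1.
(a,b)_7: α=1, u≡6; β=3, v≡5 (mod 7); (6|7)=-1, (5|7)=-1; sign (−1)^1·-1^3·-1^1 = -1.
(a,b)_43: α=0, u≡37; β=-2, v≡29 (mod 43); (37|43)=-1, (29|43)=-1; sign (−1)^0·-1^-2·-1^0 = +1.
(a,b)_11: α=-1, u≡1; β=0, v≡3 (mod 11); (1|11)=+1, (3|11)=+1; sign (−1)^0·+1^0·+1^-1 = +1.
(a,b)_13: α=2, u≡11; β=3, v≡11 (mod 13); (11|13)=-1, (11|13)=-1; sign (−1)^0·-1^3·-1^2 = -1.
(a,b)_5: α=1, u≡3; β=5, v≡4 (mod 5); (3|5)=-1, (4|5)=+1; sign (−1)^0·-1^5·+1^1 = -1.
(a,b)_∞: sgn(19635)=+, sgn(15470)=+, so +1.
(a,b)_17: α=1, u≡9; β=3, v≡8 (mod 17); (9|17)=+1, (8|17)=+1; sign (−1)^0·+1^3·+1^1 = +1.
(19635, 15470 / ℚ) ramifies at {3, 5, 7, 13}: a division algebra.

[3, 5, 7, 13]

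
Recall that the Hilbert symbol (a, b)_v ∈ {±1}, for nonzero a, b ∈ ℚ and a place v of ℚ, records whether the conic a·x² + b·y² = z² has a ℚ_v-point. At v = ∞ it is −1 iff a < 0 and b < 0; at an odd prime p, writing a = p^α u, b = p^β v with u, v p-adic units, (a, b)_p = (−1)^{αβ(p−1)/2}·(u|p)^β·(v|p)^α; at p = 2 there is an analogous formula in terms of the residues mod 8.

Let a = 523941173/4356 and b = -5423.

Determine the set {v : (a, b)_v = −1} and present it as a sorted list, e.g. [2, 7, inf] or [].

[11, 41]

(a, b) ≡ (20213, -5423) mod (ℚ^×)²; places V = {2, 3, 7, 11, 17, 23, 29, 41, ∞}.
(a,b)_41: α=1, u≡5; β=0, v≡30 (mod 41); (5|41)=+1, (30|41)=-1; sign (−1)^0·+1^0·-1^1 = -1.
(a,b)_∞: sgn(20213)=+, sgn(-5423)=−, so +1.
(a,b)_2: α=-2, β=0; u≡5, v≡1 (mod 8); ε(u)ε(v)=0·0, αω(v)=-2·0, βω(u)=0·1; sum ≡ 0  ⇒  +1.
(a,b)_11: α=-2, u≡10; β=1, v≡2 (mod 11); (10|11)=-1, (2|11)=-1; sign (−1)^0·-1^1·-1^-2 = -1.
(a,b)_23: α=2, u≡14; β=0, v≡5 (mod 23); (14|23)=-1, (5|23)=-1; sign (−1)^0·-1^0·-1^2 = +1.
(a,b)_17: α=1, u≡1; β=1, v≡4 (mod 17); (1|17)=+1, (4|17)=+1; sign (−1)^0·+1^1·+1^1 = +1.
(a,b)_7: α=2, u≡1; β=0, v≡2 (mod 7); (1|7)=+1, (2|7)=+1; sign (−1)^0·+1^0·+1^2 = +1.
(a,b)_3: α=-2, u≡2; β=0, v≡1 (mod 3); (2|3)=-1, (1|3)=+1; sign (−1)^0·-1^0·+1^-2 = +1.
(a,b)_29: α=1, u≡4; β=1, v≡16 (mod 29); (4|29)=+1, (16|29)=+1; sign (−1)^0·+1^1·+1^1 = +1.
Ram(20213, -5423) = {11, 41}; no ℚ_11-point on the conic.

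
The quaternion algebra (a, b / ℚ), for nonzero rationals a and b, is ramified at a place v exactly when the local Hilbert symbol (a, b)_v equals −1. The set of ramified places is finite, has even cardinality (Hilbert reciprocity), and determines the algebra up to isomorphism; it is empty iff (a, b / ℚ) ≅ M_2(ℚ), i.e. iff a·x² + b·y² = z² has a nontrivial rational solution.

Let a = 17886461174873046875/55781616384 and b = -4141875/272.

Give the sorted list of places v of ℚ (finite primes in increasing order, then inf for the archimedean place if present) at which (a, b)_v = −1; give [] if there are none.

[3, 7]

Mod squares: a ≡ 10353, b ≡ -51. Check v ∈ {∞, 2, 3, 5, 7, 13, 17, 29, 43, 47, 53}.
v=17: a=17^-1·(≡11), b=17^-1·(≡12) mod 17; (11|17)=-1, (12|17)=-1; (−1)^{-1·-1·8}·(-1)^-1·(-1)^-1 = +1.
v=13: a=13^-2·(≡8), b=13^0·(≡10) mod 13; (8|13)=-1, (10|13)=+1; (−1)^{-2·0·6}·(-1)^0·(+1)^-2 = +1.
v=∞: 10353 > 0 and -51 < 0  ⇒  (a,b)_∞ = +1.
v=43: a=43^2·(≡39), b=43^0·(≡1) mod 43; (39|43)=-1, (1|43)=+1; (−1)^{2·0·21}·(-1)^0·(+1)^2 = +1.
v=7: a=7^1·(≡1), b=7^0·(≡3) mod 7; (1|7)=+1, (3|7)=-1; (−1)^{1·0·3}·(+1)^0·(-1)^1 = -1.
v=3: a=3^-3·(≡1), b=3^1·(≡1) mod 3; (1|3)=+1, (1|3)=+1; (−1)^{-3·1·1}·(+1)^1·(+1)^-3 = -1.
v=5: a=5^10·(≡3), b=5^4·(≡4) mod 5; (3|5)=-1, (4|5)=+1; (−1)^{10·4·2}·(-1)^4·(+1)^10 = +1.
v=53: a=53^-2·(≡35), b=53^0·(≡41) mod 53; (35|53)=-1, (41|53)=-1; (−1)^{-2·0·26}·(-1)^0·(-1)^-2 = +1.
v=47: a=47^4·(≡41), b=47^2·(≡23) mod 47; (41|47)=-1, (23|47)=-1; (−1)^{4·2·23}·(-1)^2·(-1)^4 = +1.
v=29: a=29^1·(≡9), b=29^0·(≡23) mod 29; (9|29)=+1, (23|29)=+1; (−1)^{1·0·14}·(+1)^0·(+1)^1 = +1.
v=2: v_2(a)=-8, v_2(b)=-4; units ≡ 1, 5 (mod 8); ε·ε+αω+βω = 0·0+-8·1+-4·0 ≡ 0  ⇒  (a,b)_2 = +1.
|Ram(10353, -51)| = 2, even; anisotropic at {3, 7}.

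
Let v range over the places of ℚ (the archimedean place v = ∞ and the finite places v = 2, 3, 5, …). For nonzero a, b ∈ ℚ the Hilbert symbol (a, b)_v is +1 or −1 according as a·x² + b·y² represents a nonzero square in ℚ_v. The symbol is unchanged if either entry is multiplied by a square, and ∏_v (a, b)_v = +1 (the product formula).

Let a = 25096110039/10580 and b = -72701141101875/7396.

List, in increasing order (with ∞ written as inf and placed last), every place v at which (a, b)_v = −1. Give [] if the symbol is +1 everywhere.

(a, b) ≡ (12155, -3) mod (ℚ^×)²; places V = {2, 3, 5, 7, 11, 13, 17, 23, 43, ∞}.
(a,b)_3: α=6, u≡2; β=9, v≡2 (mod 3); (2|3)=-1, (2|3)=-1; sign (−1)^0·-1^9·-1^6 = -1.
(a,b)_13: α=1, u≡3; β=2, v≡12 (mod 13); (3|13)=+1, (12|13)=+1; sign (−1)^0·+1^2·+1^1 = +1.
(a,b)_11: α=1, u≡5; β=2, v≡2 (mod 11); (5|11)=+1, (2|11)=-1; sign (−1)^0·+1^2·-1^1 = -1.
(a,b)_7: α=2, u≡6; β=0, v≡2 (mod 7); (6|7)=-1, (2|7)=+1; sign (−1)^0·-1^0·+1^2 = +1.
(a,b)_5: α=-1, u≡4; β=4, v≡2 (mod 5); (4|5)=+1, (2|5)=-1; sign (−1)^0·+1^4·-1^-1 = -1.
(a,b)_2: α=-2, β=-2; u≡3, v≡5 (mod 8); ε(u)ε(v)=1·0, αω(v)=-2·1, βω(u)=-2·1; sum ≡ 0  ⇒  +1.
(a,b)_43: α=0, u≡22; β=-2, v≡16 (mod 43); (22|43)=-1, (16|43)=+1; sign (−1)^0·-1^-2·+1^0 = +1.
(a,b)_17: α=3, u≡16; β=2, v≡7 (mod 17); (16|17)=+1, (7|17)=-1; sign (−1)^0·+1^2·-1^3 = -1.
(a,b)_∞: sgn(12155)=+, sgn(-3)=−, so +1.
(a,b)_23: α=-2, u≡7; β=0, v≡17 (mod 23); (7|23)=-1, (17|23)=-1; sign (−1)^0·-1^0·-1^-2 = +1.
(12155, -3 / ℚ) ramifies at {3, 5, 11, 17}: a division algebra.

[3, 5, 11, 17]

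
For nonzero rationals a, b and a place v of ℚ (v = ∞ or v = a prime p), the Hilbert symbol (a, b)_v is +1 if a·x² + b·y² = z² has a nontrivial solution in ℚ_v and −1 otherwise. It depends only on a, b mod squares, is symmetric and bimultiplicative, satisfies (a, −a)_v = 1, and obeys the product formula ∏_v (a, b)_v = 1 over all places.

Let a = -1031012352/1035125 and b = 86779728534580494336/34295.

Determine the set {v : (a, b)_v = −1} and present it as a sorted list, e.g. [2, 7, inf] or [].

Mod squares: a ≡ -2185, b ≡ 520030. Check v ∈ {∞, 2, 3, 5, 7, 11, 13, 17, 19, 23}.
v=5: a=5^-3·(≡3), b=5^-1·(≡4) mod 5; (3|5)=-1, (4|5)=+1; (−1)^{-3·-1·2}·(-1)^-1·(+1)^-3 = -1.
v=13: a=13^-2·(≡10), b=13^0·(≡1) mod 13; (10|13)=+1, (1|13)=+1; (−1)^{-2·0·6}·(+1)^0·(+1)^-2 = +1.
v=23: a=23^1·(≡10), b=23^3·(≡8) mod 23; (10|23)=-1, (8|23)=+1; (−1)^{1·3·11}·(-1)^3·(+1)^1 = +1.
v=11: a=11^0·(≡5), b=11^2·(≡9) mod 11; (5|11)=+1, (9|11)=+1; (−1)^{0·2·5}·(+1)^2·(+1)^0 = +1.
v=19: a=19^1·(≡8), b=19^-3·(≡8) mod 19; (8|19)=-1, (8|19)=-1; (−1)^{1·-3·9}·(-1)^-3·(-1)^1 = -1.
v=3: a=3^2·(≡2), b=3^10·(≡1) mod 3; (2|3)=-1, (1|3)=+1; (−1)^{2·10·1}·(-1)^10·(+1)^2 = +1.
v=17: a=17^0·(≡15), b=17^1·(≡10) mod 17; (15|17)=+1, (10|17)=-1; (−1)^{0·1·8}·(+1)^1·(-1)^0 = +1.
v=7: a=7^-2·(≡6), b=7^1·(≡6) mod 7; (6|7)=-1, (6|7)=-1; (−1)^{-2·1·3}·(-1)^1·(-1)^-2 = -1.
v=∞: -2185 < 0 and 520030 > 0  ⇒  (a,b)_∞ = +1.
v=2: v_2(a)=18, v_2(b)=23; units ≡ 7, 7 (mod 8); ε·ε+αω+βω = 1·1+18·0+23·0 ≡ 1  ⇒  (a,b)_2 = -1.
|Ram(-2185, 520030)| = 4, even; anisotropic at {2, 5, 7, 19}.

[2, 5, 7, 19]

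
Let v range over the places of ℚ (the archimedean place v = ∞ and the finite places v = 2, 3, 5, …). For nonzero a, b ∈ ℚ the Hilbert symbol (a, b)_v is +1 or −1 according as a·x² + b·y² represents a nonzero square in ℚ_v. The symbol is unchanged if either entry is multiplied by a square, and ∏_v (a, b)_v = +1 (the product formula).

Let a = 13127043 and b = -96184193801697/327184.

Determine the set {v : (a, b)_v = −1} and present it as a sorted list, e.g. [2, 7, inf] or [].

(a, b) ≡ (36363, -690897) mod (ℚ^×)²; places V = {2, 3, 11, 13, 17, 19, 23, 31, ∞}.
(a,b)_31: α=1, u≡24; β=1, v≡4 (mod 31); (24|31)=-1, (4|31)=+1; sign (−1)^1·-1^1·+1^1 = +1.
(a,b)_3: α=1, u≡1; β=7, v≡2 (mod 3); (1|3)=+1, (2|3)=-1; sign (−1)^1·+1^7·-1^1 = +1.
(a,b)_17: α=1, u≡5; β=1, v≡3 (mod 17); (5|17)=-1, (3|17)=-1; sign (−1)^0·-1^1·-1^1 = +1.
(a,b)_11: α=0, u≡6; β=-2, v≡6 (mod 11); (6|11)=-1, (6|11)=-1; sign (−1)^0·-1^-2·-1^0 = +1.
(a,b)_13: α=0, u≡7; β=-2, v≡1 (mod 13); (7|13)=-1, (1|13)=+1; sign (−1)^0·-1^-2·+1^0 = +1.
(a,b)_19: α=2, u≡16; β=3, v≡8 (mod 19); (16|19)=+1, (8|19)=-1; sign (−1)^0·+1^3·-1^2 = +1.
(a,b)_∞: sgn(36363)=+, sgn(-690897)=−, so +1.
(a,b)_23: α=1, u≡19; β=3, v≡15 (mod 23); (19|23)=-1, (15|23)=-1; sign (−1)^1·-1^3·-1^1 = -1.
(a,b)_2: α=0, β=-4; u≡3, v≡7 (mod 8); ε(u)ε(v)=1·1, αω(v)=0·0, βω(u)=-4·1; sum ≡ 1  ⇒  -1.
(36363, -690897 / ℚ) ramifies at {2, 23}: a division algebra.

[2, 23]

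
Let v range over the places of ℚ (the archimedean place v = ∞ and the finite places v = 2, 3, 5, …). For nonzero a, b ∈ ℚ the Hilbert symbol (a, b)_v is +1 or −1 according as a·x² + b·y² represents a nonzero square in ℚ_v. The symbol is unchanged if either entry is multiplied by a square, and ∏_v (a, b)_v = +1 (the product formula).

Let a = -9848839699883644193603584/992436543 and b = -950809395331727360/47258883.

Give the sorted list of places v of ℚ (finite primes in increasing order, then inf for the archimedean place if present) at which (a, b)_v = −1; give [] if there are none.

[3, 5, 19, inf]

(a, b) ≡ (-7, -6270) mod (ℚ^×)²; places V = {2, 3, 5, 7, 11, 13, 17, 19, 29, ∞}.
(a,b)_5: α=0, u≡2; β=1, v≡1 (mod 5); (2|5)=-1, (1|5)=+1; sign (−1)^0·-1^1·+1^0 = -1.
(a,b)_7: α=-5, u≡5; β=-4, v≡2 (mod 7); (5|7)=-1, (2|7)=+1; sign (−1)^0·-1^-4·+1^-5 = +1.
(a,b)_11: α=4, u≡1; β=1, v≡10 (mod 11); (1|11)=+1, (10|11)=-1; sign (−1)^0·+1^1·-1^4 = +1.
(a,b)_2: α=28, β=17; u≡1, v≡1 (mod 8); ε(u)ε(v)=0·0, αω(v)=28·0, βω(u)=17·0; sum ≡ 0  ⇒  +1.
(a,b)_19: α=2, u≡10; β=1, v≡13 (mod 19); (10|19)=-1, (13|19)=-1; sign (−1)^0·-1^1·-1^2 = -1.
(a,b)_29: α=2, u≡20; β=2, v≡20 (mod 29); (20|29)=+1, (20|29)=+1; sign (−1)^0·+1^2·+1^2 = +1.
(a,b)_∞: sgn(-7)=−, sgn(-6270)=−, so -1.
(a,b)_17: α=2, u≡3; β=2, v≡5 (mod 17); (3|17)=-1, (5|17)=-1; sign (−1)^0·-1^2·-1^2 = +1.
(a,b)_3: α=-10, u≡2; β=-9, v≡1 (mod 3); (2|3)=-1, (1|3)=+1; sign (−1)^0·-1^-9·+1^-10 = -1.
(a,b)_13: α=4, u≡2; β=4, v≡1 (mod 13); (2|13)=-1, (1|13)=+1; sign (−1)^0·-1^4·+1^4 = +1.
|Ram(-7, -6270)| = 4, even; anisotropic at {3, 5, 19, ∞}.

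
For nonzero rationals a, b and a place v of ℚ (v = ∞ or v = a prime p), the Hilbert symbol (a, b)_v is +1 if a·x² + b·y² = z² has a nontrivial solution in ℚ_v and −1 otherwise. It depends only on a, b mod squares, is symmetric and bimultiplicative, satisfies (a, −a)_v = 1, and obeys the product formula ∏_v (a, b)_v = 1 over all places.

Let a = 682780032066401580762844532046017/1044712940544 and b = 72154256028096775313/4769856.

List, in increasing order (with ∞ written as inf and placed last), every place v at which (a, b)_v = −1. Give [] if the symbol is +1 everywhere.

[19, 23, 29, 53]

Mod squares: a ≡ 63017, b ≡ 519593. Check v ∈ {∞, 2, 3, 7, 11, 13, 17, 19, 23, 29, 41, 53}.
v=13: a=13^-4·(≡5), b=13^-2·(≡1) mod 13; (5|13)=-1, (1|13)=+1; (−1)^{-4·-2·6}·(-1)^-2·(+1)^-4 = +1.
v=∞: 63017 > 0 and 519593 > 0  ⇒  (a,b)_∞ = +1.
v=19: a=19^2·(≡13), b=19^1·(≡6) mod 19; (13|19)=-1, (6|19)=+1; (−1)^{2·1·9}·(-1)^1·(+1)^2 = -1.
v=53: a=53^3·(≡22), b=53^2·(≡32) mod 53; (22|53)=-1, (32|53)=-1; (−1)^{3·2·26}·(-1)^2·(-1)^3 = -1.
v=7: a=7^-2·(≡6), b=7^-2·(≡2) mod 7; (6|7)=-1, (2|7)=+1; (−1)^{-2·-2·3}·(-1)^-2·(+1)^-2 = +1.
v=29: a=29^5·(≡8), b=29^3·(≡22) mod 29; (8|29)=-1, (22|29)=+1; (−1)^{5·3·14}·(-1)^3·(+1)^5 = -1.
v=11: a=11^2·(≡5), b=11^2·(≡10) mod 11; (5|11)=+1, (10|11)=-1; (−1)^{2·2·5}·(+1)^2·(-1)^2 = +1.
v=17: a=17^4·(≡9), b=17^2·(≡7) mod 17; (9|17)=+1, (7|17)=-1; (−1)^{4·2·8}·(+1)^2·(-1)^4 = +1.
v=23: a=23^2·(≡17), b=23^1·(≡14) mod 23; (17|23)=-1, (14|23)=-1; (−1)^{2·1·11}·(-1)^1·(-1)^2 = -1.
v=3: a=3^-6·(≡2), b=3^-2·(≡2) mod 3; (2|3)=-1, (2|3)=-1; (−1)^{-6·-2·1}·(-1)^-2·(-1)^-6 = +1.
v=41: a=41^5·(≡37), b=41^3·(≡2) mod 41; (37|41)=+1, (2|41)=+1; (−1)^{5·3·20}·(+1)^3·(+1)^5 = +1.
v=2: v_2(a)=-10, v_2(b)=-6; units ≡ 1, 1 (mod 8); ε·ε+αω+βω = 0·0+-10·0+-6·0 ≡ 0  ⇒  (a,b)_2 = +1.
Ram(63017, 519593) = {19, 23, 29, 53}; no ℚ_19-point on the conic.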